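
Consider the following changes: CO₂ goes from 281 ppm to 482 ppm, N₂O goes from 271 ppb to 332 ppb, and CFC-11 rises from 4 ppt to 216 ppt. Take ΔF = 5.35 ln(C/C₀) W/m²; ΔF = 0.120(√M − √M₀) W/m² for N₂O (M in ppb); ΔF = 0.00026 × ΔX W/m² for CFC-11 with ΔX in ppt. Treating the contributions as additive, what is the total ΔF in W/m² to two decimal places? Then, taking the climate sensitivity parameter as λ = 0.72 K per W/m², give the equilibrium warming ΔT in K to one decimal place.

CO₂: 5.35 × ln(482/281) = 5.35 × ln(1.71530) = 5.35 × 0.53959 = 2.8868 W/m².
N₂O: 0.120 × (√332 − √271) = 0.120 × (18.2209 − 16.4621) = 0.120 × 1.7588 = 0.2111 W/m².
CFC-11: ΔF = 0.00026 × (216 − 4) = 0.00026 × 212 = 0.0551 W/m².
Total ΔF = 2.8868 + 0.2111 + 0.0551 = 3.1530 W/m².
ΔT = λ ΔF = 0.72 × 3.15 = 2.2680 K.

ΔF = 3.15 W/m²; ΔT = 2.3 K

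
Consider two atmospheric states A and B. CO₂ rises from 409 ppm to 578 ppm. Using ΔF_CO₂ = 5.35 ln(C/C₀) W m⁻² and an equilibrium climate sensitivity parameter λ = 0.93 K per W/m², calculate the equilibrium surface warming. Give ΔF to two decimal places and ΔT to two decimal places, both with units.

ΔF = 1.85 W/m²; ΔT = 1.72 K

CO₂: 5.35 × ln(578/409) = 5.35 × ln(1.41320) = 5.35 × 0.34586 = 1.8504 W/m².
ΔT = λ ΔF = 0.93 × 1.85 = 1.7205 K.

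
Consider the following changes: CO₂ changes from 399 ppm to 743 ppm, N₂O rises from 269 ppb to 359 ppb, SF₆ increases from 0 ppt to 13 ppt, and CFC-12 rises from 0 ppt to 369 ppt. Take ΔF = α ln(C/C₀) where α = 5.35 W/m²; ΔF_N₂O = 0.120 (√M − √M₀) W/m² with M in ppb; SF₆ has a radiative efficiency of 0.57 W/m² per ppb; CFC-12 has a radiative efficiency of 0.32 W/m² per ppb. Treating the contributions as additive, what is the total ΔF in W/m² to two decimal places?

ΔF = 3.76 W/m²

CO₂: 5.35 × ln(743/399) = 5.35 × ln(1.86216) = 5.35 × 0.62174 = 3.3263 W/m².
N₂O: 0.120 × (√359 − √269) = 0.120 × (18.9473 − 16.4012) = 0.120 × 2.5461 = 0.3055 W/m².
SF₆: Δ = 13 − 0 = 13 ppt = 0.013 ppb; ΔF = 0.57 × 0.013 = 0.0074 W/m².
CFC-12: Δ = 369 − 0 = 369 ppt = 0.369 ppb; ΔF = 0.32 × 0.369 = 0.1181 W/m².
Total ΔF = 3.3263 + 0.3055 + 0.0074 + 0.1181 = 3.7573 W/m².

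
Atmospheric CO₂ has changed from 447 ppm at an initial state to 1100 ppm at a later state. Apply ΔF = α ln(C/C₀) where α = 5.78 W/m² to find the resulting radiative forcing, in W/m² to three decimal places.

CO₂: 5.78 × ln(1100/447) = 5.78 × ln(2.46085) = 5.78 × 0.90051 = 5.2049 W/m².

ΔF = 5.205 W/m²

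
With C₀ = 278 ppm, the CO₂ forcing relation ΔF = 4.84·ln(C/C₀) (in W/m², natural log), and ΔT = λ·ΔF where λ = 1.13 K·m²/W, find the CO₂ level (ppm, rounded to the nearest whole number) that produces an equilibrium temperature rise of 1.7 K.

Required forcing: ΔF = ΔT/λ = 1.7/1.13 = 1.5044 W/m².
Then ln(C/278) = ΔF/4.84 = 1.5044/4.84 = 0.31083.
So C = 278 × e^0.31083 = 278 × 1.36456 = 379.35 ppm.

C ≈ 379 ppm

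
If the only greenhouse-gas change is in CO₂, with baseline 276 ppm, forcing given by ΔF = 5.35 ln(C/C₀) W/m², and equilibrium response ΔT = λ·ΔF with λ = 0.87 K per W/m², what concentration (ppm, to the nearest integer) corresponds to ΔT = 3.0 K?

C ≈ 526 ppm

Required forcing: ΔF = ΔT/λ = 3.0/0.87 = 3.4483 W/m².
Then ln(C/276) = ΔF/5.35 = 3.4483/5.35 = 0.64454.
So C = 276 × e^0.64454 = 276 × 1.90511 = 525.81 ppm.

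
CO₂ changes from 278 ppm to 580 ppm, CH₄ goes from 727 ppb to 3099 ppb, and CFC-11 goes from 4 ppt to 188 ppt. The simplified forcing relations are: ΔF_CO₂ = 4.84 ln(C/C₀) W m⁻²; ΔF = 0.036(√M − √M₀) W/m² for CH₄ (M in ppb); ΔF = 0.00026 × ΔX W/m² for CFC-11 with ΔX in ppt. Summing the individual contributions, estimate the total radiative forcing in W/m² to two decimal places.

CO₂: 4.84 × ln(580/278) = 4.84 × ln(2.08633) = 4.84 × 0.73541 = 3.5594 W/m².
CH₄: 0.036 × (√3099 − √727) = 0.036 × (55.6687 − 26.9629) = 0.036 × 28.7058 = 1.0334 W/m².
CFC-11: ΔF = 0.00026 × (188 − 4) = 0.00026 × 184 = 0.0478 W/m².
Total ΔF = 3.5594 + 1.0334 + 0.0478 = 4.6406 W/m².

ΔF = 4.64 W/m²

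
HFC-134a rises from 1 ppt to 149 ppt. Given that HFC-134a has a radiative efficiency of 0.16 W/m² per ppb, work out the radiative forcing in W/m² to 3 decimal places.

HFC-134a: Δ = 149 − 1 = 148 ppt = 0.148 ppb; ΔF = 0.16 × 0.148 = 0.0237 W/m².

ΔF = 0.024 W/m²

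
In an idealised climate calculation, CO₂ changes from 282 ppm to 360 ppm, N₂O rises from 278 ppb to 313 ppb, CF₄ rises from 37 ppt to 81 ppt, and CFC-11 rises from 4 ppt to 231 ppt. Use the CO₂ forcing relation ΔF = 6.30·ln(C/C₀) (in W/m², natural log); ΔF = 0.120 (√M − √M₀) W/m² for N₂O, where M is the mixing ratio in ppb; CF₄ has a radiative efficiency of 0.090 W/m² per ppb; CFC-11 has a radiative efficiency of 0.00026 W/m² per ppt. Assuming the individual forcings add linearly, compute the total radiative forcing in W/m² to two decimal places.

ΔF = 1.72 W/m²

CO₂: 6.30 × ln(360/282) = 6.30 × ln(1.27660) = 6.30 × 0.24420 = 1.5385 W/m².
N₂O: 0.120 × (√313 − √278) = 0.120 × (17.6918 − 16.6733) = 0.120 × 1.0185 = 0.1222 W/m².
CF₄: Δ = 81 − 37 = 44 ppt = 0.044 ppb; ΔF = 0.090 × 0.044 = 0.0040 W/m².
CFC-11: ΔF = 0.00026 × (231 − 4) = 0.00026 × 227 = 0.0590 W/m².
Total ΔF = 1.5385 + 0.1222 + 0.0040 + 0.0590 = 1.7237 W/m².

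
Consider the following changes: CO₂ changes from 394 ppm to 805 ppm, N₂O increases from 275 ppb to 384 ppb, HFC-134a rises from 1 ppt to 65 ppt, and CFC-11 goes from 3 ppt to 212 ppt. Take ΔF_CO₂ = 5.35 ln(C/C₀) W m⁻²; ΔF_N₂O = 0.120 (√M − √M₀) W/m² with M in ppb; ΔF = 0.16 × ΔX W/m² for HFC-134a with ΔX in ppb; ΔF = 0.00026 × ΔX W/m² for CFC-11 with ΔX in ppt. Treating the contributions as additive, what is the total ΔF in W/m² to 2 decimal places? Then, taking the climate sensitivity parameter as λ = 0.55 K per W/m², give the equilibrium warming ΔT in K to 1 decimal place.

ΔF = 4.25 W/m²; ΔT = 2.3 K

CO₂: 5.35 × ln(805/394) = 5.35 × ln(2.04315) = 5.35 × 0.71449 = 3.8225 W/m².
N₂O: 0.120 × (√384 − √275) = 0.120 × (19.5959 − 16.5831) = 0.120 × 3.0128 = 0.3615 W/m².
HFC-134a: Δ = 65 − 1 = 64 ppt = 0.064 ppb; ΔF = 0.16 × 0.064 = 0.0102 W/m².
CFC-11: ΔF = 0.00026 × (212 − 3) = 0.00026 × 209 = 0.0543 W/m².
Total ΔF = 3.8225 + 0.3615 + 0.0102 + 0.0543 = 4.2485 W/m².
ΔT = λ ΔF = 0.55 × 4.25 = 2.3375 K.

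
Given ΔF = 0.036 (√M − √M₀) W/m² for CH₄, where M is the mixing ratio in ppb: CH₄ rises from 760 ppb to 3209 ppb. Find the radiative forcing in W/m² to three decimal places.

ΔF = 1.047 W/m²

CH₄: 0.036 × (√3209 − √760) = 0.036 × (56.6480 − 27.5681) = 0.036 × 29.0799 = 1.0469 W/m².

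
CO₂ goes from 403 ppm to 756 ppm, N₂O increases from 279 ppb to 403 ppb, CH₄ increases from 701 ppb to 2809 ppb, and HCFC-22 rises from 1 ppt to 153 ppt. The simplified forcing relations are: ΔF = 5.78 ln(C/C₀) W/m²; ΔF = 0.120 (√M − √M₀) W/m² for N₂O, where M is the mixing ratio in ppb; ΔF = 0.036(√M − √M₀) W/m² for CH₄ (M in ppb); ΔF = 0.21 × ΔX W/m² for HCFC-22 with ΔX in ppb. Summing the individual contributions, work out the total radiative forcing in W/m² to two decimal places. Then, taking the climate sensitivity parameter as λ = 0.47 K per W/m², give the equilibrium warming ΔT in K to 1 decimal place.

ΔF = 5.03 W/m²; ΔT = 2.4 K

CO₂: 5.78 × ln(756/403) = 5.78 × ln(1.87593) = 5.78 × 0.62910 = 3.6362 W/m².
N₂O: 0.120 × (√403 − √279) = 0.120 × (20.0749 − 16.7033) = 0.120 × 3.3716 = 0.4046 W/m².
CH₄: 0.036 × (√2809 − √701) = 0.036 × (53.0000 − 26.4764) = 0.036 × 26.5236 = 0.9548 W/m².
HCFC-22: Δ = 153 − 1 = 152 ppt = 0.152 ppb; ΔF = 0.21 × 0.152 = 0.0319 W/m².
Total ΔF = 3.6362 + 0.4046 + 0.9548 + 0.0319 = 5.0275 W/m².
ΔT = λ ΔF = 0.47 × 5.03 = 2.3641 K.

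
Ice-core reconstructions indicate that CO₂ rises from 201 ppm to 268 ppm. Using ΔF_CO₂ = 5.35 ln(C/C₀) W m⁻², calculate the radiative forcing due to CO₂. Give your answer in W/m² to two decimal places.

ΔF = 1.54 W/m²

CO₂: 5.35 × ln(268/201) = 5.35 × ln(1.33333) = 5.35 × 0.28768 = 1.5391 W/m².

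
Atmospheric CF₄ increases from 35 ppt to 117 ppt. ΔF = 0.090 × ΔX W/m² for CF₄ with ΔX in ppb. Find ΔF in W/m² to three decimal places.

CF₄: Δ = 117 − 35 = 82 ppt = 0.082 ppb; ΔF = 0.090 × 0.082 = 0.0074 W/m².

ΔF = 0.007 W/m²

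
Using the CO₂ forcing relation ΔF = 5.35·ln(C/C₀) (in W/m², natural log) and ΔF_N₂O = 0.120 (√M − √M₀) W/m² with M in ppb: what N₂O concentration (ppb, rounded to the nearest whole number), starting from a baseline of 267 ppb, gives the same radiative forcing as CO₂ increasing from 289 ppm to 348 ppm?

CO₂ forcing: 5.35 × ln(348/289) = 5.35 × 0.185776 = 0.99390 W/m².
Set 0.120(√M − √267) = 0.99390: √M = 0.99390/0.120 + √267 = 8.2825 + 16.3401 = 24.6226.
M = (24.6226)² = 606.27 ppb.

M ≈ 606 ppb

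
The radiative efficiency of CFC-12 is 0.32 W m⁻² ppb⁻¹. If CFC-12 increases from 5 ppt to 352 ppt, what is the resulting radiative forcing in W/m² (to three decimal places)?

CFC-12: Δ = 352 − 5 = 347 ppt = 0.347 ppb; ΔF = 0.32 × 0.347 = 0.1110 W/m².

ΔF = 0.111 W/m²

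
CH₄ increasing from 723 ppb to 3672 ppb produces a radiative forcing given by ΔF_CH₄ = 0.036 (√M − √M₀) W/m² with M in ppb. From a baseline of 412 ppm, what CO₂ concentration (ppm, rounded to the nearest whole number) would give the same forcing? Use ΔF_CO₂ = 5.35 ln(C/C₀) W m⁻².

CH₄ forcing: 0.036 × (√3672 − √723) = 0.036 × (60.5970 − 26.8887) = 0.036 × 33.7083 = 1.21350 W/m².
Set 5.35 ln(C/412) = 1.21350: ln(C/412) = 1.21350/5.35 = 0.22682, so C = 412 × e^0.22682 = 412 × 1.25460 = 516.90 ppm.

C ≈ 517 ppm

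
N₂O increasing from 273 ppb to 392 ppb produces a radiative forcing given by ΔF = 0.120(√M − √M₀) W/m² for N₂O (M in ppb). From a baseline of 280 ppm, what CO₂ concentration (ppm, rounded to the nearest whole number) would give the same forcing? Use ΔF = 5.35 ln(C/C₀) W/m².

C ≈ 301 ppm

N₂O forcing: 0.120 × (√392 − √273) = 0.120 × (19.7990 − 16.5227) = 0.120 × 3.2763 = 0.39316 W/m².
Set 5.35 ln(C/280) = 0.39316: ln(C/280) = 0.39316/5.35 = 0.07349, so C = 280 × e^0.07349 = 280 × 1.07626 = 301.35 ppm.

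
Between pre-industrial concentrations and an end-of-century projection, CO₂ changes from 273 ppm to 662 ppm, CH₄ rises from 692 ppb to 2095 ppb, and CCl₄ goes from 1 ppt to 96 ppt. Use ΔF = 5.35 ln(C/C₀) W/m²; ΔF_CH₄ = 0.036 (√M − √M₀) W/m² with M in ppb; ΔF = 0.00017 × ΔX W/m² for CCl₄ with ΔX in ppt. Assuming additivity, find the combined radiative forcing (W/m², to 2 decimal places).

ΔF = 5.46 W/m²

CO₂: 5.35 × ln(662/273) = 5.35 × ln(2.42491) = 5.35 × 0.88579 = 4.7390 W/m².
CH₄: 0.036 × (√2095 − √692) = 0.036 × (45.7712 − 26.3059) = 0.036 × 19.4653 = 0.7008 W/m².
CCl₄: ΔF = 0.00017 × (96 − 1) = 0.00017 × 95 = 0.0162 W/m².
Total ΔF = 4.7390 + 0.7008 + 0.0162 = 5.4560 W/m².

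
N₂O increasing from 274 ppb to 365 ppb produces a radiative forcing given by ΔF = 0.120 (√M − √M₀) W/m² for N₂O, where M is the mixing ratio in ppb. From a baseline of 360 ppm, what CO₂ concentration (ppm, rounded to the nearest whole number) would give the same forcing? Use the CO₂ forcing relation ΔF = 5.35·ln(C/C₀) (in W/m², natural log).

N₂O forcing: 0.120 × (√365 − √274) = 0.120 × (19.1050 − 16.5529) = 0.120 × 2.5521 = 0.30625 W/m².
Set 5.35 ln(C/360) = 0.30625: ln(C/360) = 0.30625/5.35 = 0.05724, so C = 360 × e^0.05724 = 360 × 1.05891 = 381.21 ppm.

C ≈ 381 ppm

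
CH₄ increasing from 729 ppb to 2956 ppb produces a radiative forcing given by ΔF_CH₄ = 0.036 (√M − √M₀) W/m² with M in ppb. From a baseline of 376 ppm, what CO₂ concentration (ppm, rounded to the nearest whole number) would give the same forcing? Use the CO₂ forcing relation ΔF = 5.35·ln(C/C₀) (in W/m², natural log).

C ≈ 452 ppm

CH₄ forcing: 0.036 × (√2956 − √729) = 0.036 × (54.3691 − 27.0000) = 0.036 × 27.3691 = 0.98529 W/m².
Set 5.35 ln(C/376) = 0.98529: ln(C/376) = 0.98529/5.35 = 0.18417, so C = 376 × e^0.18417 = 376 × 1.20222 = 452.03 ppm.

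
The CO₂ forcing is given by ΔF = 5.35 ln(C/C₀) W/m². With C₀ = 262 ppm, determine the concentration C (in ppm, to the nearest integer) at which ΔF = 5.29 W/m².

C ≈ 704 ppm

Set 5.35 ln(C/262) = 5.29, so ln(C/262) = 5.29/5.35 = 0.98879.
Then C/262 = e^0.98879 = 2.68798, giving C = 262 × 2.68798 = 704.25 ppm.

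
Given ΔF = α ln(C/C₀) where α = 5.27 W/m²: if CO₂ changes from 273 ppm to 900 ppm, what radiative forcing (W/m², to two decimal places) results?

CO₂ absorption bands are partially saturated, so forcing scales with the logarithm of the concentration ratio.
CO₂: 5.27 × ln(900/273) = 5.27 × ln(3.29670) = 5.27 × 1.19292 = 6.2867 W/m².

ΔF = 6.29 W/m²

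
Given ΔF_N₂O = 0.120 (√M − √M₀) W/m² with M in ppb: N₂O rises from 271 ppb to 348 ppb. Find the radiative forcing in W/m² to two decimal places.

N₂O: 0.120 × (√348 − √271) = 0.120 × (18.6548 − 16.4621) = 0.120 × 2.1927 = 0.2631 W/m².

ΔF = 0.26 W/m²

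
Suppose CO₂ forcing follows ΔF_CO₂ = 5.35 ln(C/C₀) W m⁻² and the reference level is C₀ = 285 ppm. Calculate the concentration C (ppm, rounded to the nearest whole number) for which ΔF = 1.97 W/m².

C ≈ 412 ppm

Set 5.35 ln(C/285) = 1.97, so ln(C/285) = 1.97/5.35 = 0.36822.
Then C/285 = e^0.36822 = 1.44516, giving C = 285 × 1.44516 = 411.87 ppm.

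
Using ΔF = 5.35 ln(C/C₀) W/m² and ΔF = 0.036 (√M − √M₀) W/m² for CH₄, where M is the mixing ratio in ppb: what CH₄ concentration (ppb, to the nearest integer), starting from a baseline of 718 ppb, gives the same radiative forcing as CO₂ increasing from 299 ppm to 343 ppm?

CO₂ forcing: 5.35 × ln(343/299) = 5.35 × 0.137287 = 0.73449 W/m².
Set 0.036(√M − √718) = 0.73449: √M = 0.73449/0.036 + √718 = 20.4025 + 26.7955 = 47.1980.
M = (47.1980)² = 2227.65 ppb.

M ≈ 2228 ppb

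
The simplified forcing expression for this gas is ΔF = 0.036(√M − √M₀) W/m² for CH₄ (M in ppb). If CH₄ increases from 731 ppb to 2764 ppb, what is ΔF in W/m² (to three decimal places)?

ΔF = 0.919 W/m²

CH₄: 0.036 × (√2764 − √731) = 0.036 × (52.5738 − 27.0370) = 0.036 × 25.5368 = 0.9193 W/m².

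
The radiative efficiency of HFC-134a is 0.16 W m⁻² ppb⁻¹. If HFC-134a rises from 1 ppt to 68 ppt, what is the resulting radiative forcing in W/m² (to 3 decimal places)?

ΔF = 0.011 W/m²

HFC-134a: Δ = 68 − 1 = 67 ppt = 0.067 ppb; ΔF = 0.16 × 0.067 = 0.0107 W/m².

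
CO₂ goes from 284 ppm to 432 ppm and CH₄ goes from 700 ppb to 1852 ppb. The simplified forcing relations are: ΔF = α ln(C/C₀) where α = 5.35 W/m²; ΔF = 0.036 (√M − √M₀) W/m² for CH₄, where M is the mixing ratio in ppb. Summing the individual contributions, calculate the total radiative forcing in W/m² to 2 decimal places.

CO₂: 5.35 × ln(432/284) = 5.35 × ln(1.52113) = 5.35 × 0.41945 = 2.2441 W/m².
CH₄: 0.036 × (√1852 − √700) = 0.036 × (43.0349 − 26.4575) = 0.036 × 16.5774 = 0.5968 W/m².
Total ΔF = 2.2441 + 0.5968 = 2.8409 W/m².

ΔF = 2.84 W/m²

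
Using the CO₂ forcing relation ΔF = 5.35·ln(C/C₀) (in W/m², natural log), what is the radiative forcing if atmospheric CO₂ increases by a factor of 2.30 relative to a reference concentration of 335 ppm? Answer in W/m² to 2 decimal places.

Because the forcing depends only on the ratio C/C₀, the initial concentration does not enter.
ΔF = 5.35 × ln(2.30) = 5.35 × 0.83291 = 4.4561 W/m².

ΔF = 4.46 W/m²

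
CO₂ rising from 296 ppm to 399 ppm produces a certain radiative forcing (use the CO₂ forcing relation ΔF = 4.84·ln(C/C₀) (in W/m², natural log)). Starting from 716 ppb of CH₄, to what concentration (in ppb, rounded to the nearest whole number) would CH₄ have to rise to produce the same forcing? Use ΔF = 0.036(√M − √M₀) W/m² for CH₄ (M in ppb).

CO₂ forcing: 4.84 × ln(399/296) = 4.84 × 0.298602 = 1.44523 W/m².
Set 0.036(√M − √716) = 1.44523: √M = 1.44523/0.036 + √716 = 40.1453 + 26.7582 = 66.9035.
M = (66.9035)² = 4476.08 ppb.

M ≈ 4476 ppb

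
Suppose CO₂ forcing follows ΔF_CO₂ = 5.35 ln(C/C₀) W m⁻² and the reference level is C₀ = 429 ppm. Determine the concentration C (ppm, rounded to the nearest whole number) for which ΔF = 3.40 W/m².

Set 5.35 ln(C/429) = 3.40, so ln(C/429) = 3.40/5.35 = 0.63551.
Then C/429 = e^0.63551 = 1.88798, giving C = 429 × 1.88798 = 809.94 ppm.

C ≈ 810 ppm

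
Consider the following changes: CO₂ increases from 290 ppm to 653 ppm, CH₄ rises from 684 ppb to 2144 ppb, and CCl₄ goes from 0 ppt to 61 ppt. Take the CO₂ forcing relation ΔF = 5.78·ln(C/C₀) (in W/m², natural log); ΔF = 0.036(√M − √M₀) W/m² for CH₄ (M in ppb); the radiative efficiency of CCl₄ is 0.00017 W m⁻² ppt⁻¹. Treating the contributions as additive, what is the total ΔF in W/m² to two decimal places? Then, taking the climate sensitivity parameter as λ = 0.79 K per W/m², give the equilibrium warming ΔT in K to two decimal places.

CO₂: 5.78 × ln(653/290) = 5.78 × ln(2.25172) = 5.78 × 0.81169 = 4.6916 W/m².
CH₄: 0.036 × (√2144 − √684) = 0.036 × (46.3033 − 26.1534) = 0.036 × 20.1499 = 0.7254 W/m².
CCl₄: ΔF = 0.00017 × (61 − 0) = 0.00017 × 61 = 0.0104 W/m².
Total ΔF = 4.6916 + 0.7254 + 0.0104 = 5.4274 W/m².
ΔT = λ ΔF = 0.79 × 5.43 = 4.2897 K.

ΔF = 5.43 W/m²; ΔT = 4.29 K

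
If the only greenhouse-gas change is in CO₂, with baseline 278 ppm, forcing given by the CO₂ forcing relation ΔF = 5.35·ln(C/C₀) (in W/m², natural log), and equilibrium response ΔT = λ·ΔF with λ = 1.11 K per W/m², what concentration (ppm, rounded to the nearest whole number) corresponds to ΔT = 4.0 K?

Required forcing: ΔF = ΔT/λ = 4.0/1.11 = 3.6036 W/m².
Then ln(C/278) = ΔF/5.35 = 3.6036/5.35 = 0.67357.
So C = 278 × e^0.67357 = 278 × 1.96123 = 545.22 ppm.

C ≈ 545 ppm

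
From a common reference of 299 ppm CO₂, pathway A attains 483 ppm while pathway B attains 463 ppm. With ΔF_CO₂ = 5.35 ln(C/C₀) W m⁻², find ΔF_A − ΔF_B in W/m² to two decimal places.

ΔF_A = 5.35 ln(483/299) = 5.35 × 0.47957 = 2.5657 W/m².
ΔF_B = 5.35 ln(463/299) = 5.35 × 0.43728 = 2.3394 W/m².
Difference: 2.5657 − 2.3394 = 0.2263 W/m².

ΔF_A − ΔF_B = 0.23 W/m²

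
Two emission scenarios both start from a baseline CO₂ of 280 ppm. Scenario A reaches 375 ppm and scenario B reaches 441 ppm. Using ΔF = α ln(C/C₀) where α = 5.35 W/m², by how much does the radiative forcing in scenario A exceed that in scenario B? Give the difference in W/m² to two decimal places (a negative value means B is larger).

ΔF_A = 5.35 ln(375/280) = 5.35 × 0.29214 = 1.5629 W/m².
ΔF_B = 5.35 ln(441/280) = 5.35 × 0.45426 = 2.4303 W/m².
Difference: 1.5629 − 2.4303 = -0.8674 W/m².

ΔF_A − ΔF_B = -0.87 W/m²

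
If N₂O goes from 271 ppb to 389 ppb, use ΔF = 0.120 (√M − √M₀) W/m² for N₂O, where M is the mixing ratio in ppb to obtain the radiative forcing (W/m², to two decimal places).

ΔF = 0.39 W/m²

N₂O: 0.120 × (√389 − √271) = 0.120 × (19.7231 − 16.4621) = 0.120 × 3.2610 = 0.3913 W/m².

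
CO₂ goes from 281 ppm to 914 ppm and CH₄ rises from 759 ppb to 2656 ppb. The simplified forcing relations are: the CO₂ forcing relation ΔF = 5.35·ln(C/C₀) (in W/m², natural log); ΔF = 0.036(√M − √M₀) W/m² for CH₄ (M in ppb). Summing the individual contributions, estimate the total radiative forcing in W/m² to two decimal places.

CO₂: 5.35 × ln(914/281) = 5.35 × ln(3.25267) = 5.35 × 1.17948 = 6.3102 W/m².
CH₄: 0.036 × (√2656 − √759) = 0.036 × (51.5364 − 27.5500) = 0.036 × 23.9864 = 0.8635 W/m².
Total ΔF = 6.3102 + 0.8635 = 7.1737 W/m².

ΔF = 7.17 W/m²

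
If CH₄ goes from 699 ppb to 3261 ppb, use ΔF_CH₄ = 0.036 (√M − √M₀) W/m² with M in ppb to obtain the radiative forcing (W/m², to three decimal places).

CH₄: 0.036 × (√3261 − √699) = 0.036 × (57.1052 − 26.4386) = 0.036 × 30.6666 = 1.1040 W/m².

ΔF = 1.104 W/m²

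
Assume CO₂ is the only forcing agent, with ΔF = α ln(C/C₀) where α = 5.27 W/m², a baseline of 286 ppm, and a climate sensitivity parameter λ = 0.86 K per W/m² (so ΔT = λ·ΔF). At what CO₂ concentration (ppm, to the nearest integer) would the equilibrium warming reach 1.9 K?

Required forcing: ΔF = ΔT/λ = 1.9/0.86 = 2.2093 W/m².
Then ln(C/286) = ΔF/5.27 = 2.2093/5.27 = 0.41922.
So C = 286 × e^0.41922 = 286 × 1.52077 = 434.94 ppm.

C ≈ 435 ppm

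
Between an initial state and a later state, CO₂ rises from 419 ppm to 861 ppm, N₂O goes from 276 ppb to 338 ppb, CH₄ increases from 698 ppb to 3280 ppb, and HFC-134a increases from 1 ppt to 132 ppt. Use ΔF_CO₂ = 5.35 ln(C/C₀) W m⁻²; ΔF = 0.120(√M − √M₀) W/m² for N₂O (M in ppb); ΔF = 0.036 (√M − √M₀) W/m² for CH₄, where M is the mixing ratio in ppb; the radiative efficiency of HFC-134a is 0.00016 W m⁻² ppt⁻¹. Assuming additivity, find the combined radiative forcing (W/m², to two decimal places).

CO₂: 5.35 × ln(861/419) = 5.35 × ln(2.05489) = 5.35 × 0.72022 = 3.8532 W/m².
N₂O: 0.120 × (√338 − √276) = 0.120 × (18.3848 − 16.6132) = 0.120 × 1.7716 = 0.2126 W/m².
CH₄: 0.036 × (√3280 − √698) = 0.036 × (57.2713 − 26.4197) = 0.036 × 30.8516 = 1.1107 W/m².
HFC-134a: ΔF = 0.00016 × (132 − 1) = 0.00016 × 131 = 0.0210 W/m².
Total ΔF = 3.8532 + 0.2126 + 1.1107 + 0.0210 = 5.1975 W/m².

ΔF = 5.20 W/m²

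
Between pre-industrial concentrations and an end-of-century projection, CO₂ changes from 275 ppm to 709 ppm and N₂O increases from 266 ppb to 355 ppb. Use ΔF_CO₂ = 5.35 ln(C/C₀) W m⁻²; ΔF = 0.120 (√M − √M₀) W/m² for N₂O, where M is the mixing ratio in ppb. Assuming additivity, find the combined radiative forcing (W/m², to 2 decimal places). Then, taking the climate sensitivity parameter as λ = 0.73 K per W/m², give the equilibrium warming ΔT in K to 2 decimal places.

CO₂: 5.35 × ln(709/275) = 5.35 × ln(2.57818) = 5.35 × 0.94708 = 5.0669 W/m².
N₂O: 0.120 × (√355 − √266) = 0.120 × (18.8414 − 16.3095) = 0.120 × 2.5319 = 0.3038 W/m².
Total ΔF = 5.0669 + 0.3038 = 5.3707 W/m².
ΔT = λ ΔF = 0.73 × 5.37 = 3.9201 K.

ΔF = 5.37 W/m²; ΔT = 3.92 K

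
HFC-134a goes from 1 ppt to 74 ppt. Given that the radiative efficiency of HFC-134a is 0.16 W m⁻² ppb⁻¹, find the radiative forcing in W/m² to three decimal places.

HFC-134a: Δ = 74 − 1 = 73 ppt = 0.073 ppb; ΔF = 0.16 × 0.073 = 0.0117 W/m².

ΔF = 0.012 W/m²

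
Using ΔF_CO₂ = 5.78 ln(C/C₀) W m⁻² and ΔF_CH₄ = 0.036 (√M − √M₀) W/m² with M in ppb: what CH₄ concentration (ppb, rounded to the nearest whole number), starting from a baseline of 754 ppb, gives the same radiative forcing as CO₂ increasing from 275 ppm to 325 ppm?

M ≈ 2946 ppb

CO₂ forcing: 5.78 × ln(325/275) = 5.78 × 0.167054 = 0.96557 W/m².
Set 0.036(√M − √754) = 0.96557: √M = 0.96557/0.036 + √754 = 26.8214 + 27.4591 = 54.2805.
M = (54.2805)² = 2946.37 ppb.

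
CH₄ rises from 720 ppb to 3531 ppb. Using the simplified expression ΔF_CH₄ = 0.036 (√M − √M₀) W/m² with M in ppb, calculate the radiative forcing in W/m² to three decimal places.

ΔF = 1.173 W/m²

CH₄: 0.036 × (√3531 − √720) = 0.036 × (59.4222 − 26.8328) = 0.036 × 32.5894 = 1.1732 W/m².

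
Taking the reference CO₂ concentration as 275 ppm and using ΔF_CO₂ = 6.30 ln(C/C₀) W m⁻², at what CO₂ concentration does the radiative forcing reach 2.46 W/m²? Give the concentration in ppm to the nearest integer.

C ≈ 406 ppm

Set 6.30 ln(C/275) = 2.46, so ln(C/275) = 2.46/6.30 = 0.39048.
Then C/275 = e^0.39048 = 1.47769, giving C = 275 × 1.47769 = 406.36 ppm.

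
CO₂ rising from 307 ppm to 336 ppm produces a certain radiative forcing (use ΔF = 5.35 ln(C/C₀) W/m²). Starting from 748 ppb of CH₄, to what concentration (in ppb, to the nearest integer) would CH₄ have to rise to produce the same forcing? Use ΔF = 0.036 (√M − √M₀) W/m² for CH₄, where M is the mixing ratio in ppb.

CO₂ forcing: 5.35 × ln(336/307) = 5.35 × 0.090263 = 0.48291 W/m².
Set 0.036(√M − √748) = 0.48291: √M = 0.48291/0.036 + √748 = 13.4142 + 27.3496 = 40.7638.
M = (40.7638)² = 1661.69 ppb.

M ≈ 1662 ppb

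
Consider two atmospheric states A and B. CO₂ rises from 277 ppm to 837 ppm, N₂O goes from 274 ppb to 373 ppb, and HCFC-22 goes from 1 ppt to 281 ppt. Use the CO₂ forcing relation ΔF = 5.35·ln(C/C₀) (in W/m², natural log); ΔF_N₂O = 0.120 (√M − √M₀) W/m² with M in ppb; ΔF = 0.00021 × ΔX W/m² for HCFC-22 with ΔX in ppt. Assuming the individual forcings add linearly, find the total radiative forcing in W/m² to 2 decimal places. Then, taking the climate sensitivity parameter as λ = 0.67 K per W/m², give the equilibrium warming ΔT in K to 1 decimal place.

ΔF = 6.31 W/m²; ΔT = 4.2 K

CO₂: 5.35 × ln(837/277) = 5.35 × ln(3.02166) = 5.35 × 1.10581 = 5.9161 W/m².
N₂O: 0.120 × (√373 − √274) = 0.120 × (19.3132 − 16.5529) = 0.120 × 2.7603 = 0.3312 W/m².
HCFC-22: ΔF = 0.00021 × (281 − 1) = 0.00021 × 280 = 0.0588 W/m².
Total ΔF = 5.9161 + 0.3312 + 0.0588 = 6.3061 W/m².
ΔT = λ ΔF = 0.67 × 6.31 = 4.2277 K.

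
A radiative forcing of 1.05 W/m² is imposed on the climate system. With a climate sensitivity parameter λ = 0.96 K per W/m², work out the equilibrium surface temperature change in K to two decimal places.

ΔT = 1.01 K

ΔT = λ ΔF = 0.96 × 1.05 = 1.0080 K.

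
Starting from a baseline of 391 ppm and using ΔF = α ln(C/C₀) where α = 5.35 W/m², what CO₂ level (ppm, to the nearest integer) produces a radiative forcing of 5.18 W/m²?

Set 5.35 ln(C/391) = 5.18, so ln(C/391) = 5.18/5.35 = 0.96822.
Then C/391 = e^0.96822 = 2.63325, giving C = 391 × 2.63325 = 1029.60 ppm.

C ≈ 1030 ppm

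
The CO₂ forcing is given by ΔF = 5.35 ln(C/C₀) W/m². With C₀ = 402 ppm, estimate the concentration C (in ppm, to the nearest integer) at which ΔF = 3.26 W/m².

Set 5.35 ln(C/402) = 3.26, so ln(C/402) = 3.26/5.35 = 0.60935.
Then C/402 = e^0.60935 = 1.83924, giving C = 402 × 1.83924 = 739.37 ppm.

C ≈ 739 ppm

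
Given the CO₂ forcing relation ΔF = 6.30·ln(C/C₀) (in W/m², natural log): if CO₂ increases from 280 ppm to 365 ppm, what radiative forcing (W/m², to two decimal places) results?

CO₂ absorption bands are partially saturated, so forcing scales with the logarithm of the concentration ratio.
CO₂: 6.30 × ln(365/280) = 6.30 × ln(1.30357) = 6.30 × 0.26511 = 1.6702 W/m².

ΔF = 1.67 W/m²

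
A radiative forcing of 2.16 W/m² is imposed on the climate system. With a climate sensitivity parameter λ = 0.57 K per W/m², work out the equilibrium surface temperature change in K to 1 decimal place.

ΔT = 1.2 K

ΔT = λ ΔF = 0.57 × 2.16 = 1.2312 K.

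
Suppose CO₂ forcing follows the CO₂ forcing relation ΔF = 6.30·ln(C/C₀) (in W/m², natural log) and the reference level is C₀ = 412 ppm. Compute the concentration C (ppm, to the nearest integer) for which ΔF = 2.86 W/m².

C ≈ 649 ppm

Set 6.30 ln(C/412) = 2.86, so ln(C/412) = 2.86/6.30 = 0.45397.
Then C/412 = e^0.45397 = 1.57455, giving C = 412 × 1.57455 = 648.71 ppm.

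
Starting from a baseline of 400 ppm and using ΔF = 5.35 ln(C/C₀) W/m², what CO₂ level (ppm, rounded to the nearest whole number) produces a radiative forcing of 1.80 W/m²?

C ≈ 560 ppm

Set 5.35 ln(C/400) = 1.80, so ln(C/400) = 1.80/5.35 = 0.33645.
Then C/400 = e^0.33645 = 1.39997, giving C = 400 × 1.39997 = 559.99 ppm.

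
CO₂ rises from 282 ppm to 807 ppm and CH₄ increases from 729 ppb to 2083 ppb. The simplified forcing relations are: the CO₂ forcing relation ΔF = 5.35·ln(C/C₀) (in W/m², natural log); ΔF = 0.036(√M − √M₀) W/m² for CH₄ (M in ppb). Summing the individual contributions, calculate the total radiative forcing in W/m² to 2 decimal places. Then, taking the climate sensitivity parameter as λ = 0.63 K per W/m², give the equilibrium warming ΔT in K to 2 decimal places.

ΔF = 6.30 W/m²; ΔT = 3.97 K

CO₂: 5.35 × ln(807/282) = 5.35 × ln(2.86170) = 5.35 × 1.05142 = 5.6251 W/m².
CH₄: 0.036 × (√2083 − √729) = 0.036 × (45.6399 − 27.0000) = 0.036 × 18.6399 = 0.6710 W/m².
Total ΔF = 5.6251 + 0.6710 = 6.2961 W/m².
ΔT = λ ΔF = 0.63 × 6.30 = 3.9690 K.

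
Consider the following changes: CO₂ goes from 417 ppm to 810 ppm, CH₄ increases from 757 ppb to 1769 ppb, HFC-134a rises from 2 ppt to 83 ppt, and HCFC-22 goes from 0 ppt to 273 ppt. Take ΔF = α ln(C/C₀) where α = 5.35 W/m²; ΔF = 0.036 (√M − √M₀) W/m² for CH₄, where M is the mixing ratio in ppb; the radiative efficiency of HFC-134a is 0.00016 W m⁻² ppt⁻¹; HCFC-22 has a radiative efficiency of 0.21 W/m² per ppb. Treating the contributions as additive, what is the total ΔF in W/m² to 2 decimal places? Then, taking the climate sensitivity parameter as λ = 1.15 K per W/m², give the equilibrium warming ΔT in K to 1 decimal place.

CO₂: 5.35 × ln(810/417) = 5.35 × ln(1.94245) = 5.35 × 0.66395 = 3.5521 W/m².
CH₄: 0.036 × (√1769 − √757) = 0.036 × (42.0595 − 27.5136) = 0.036 × 14.5459 = 0.5237 W/m².
HFC-134a: ΔF = 0.00016 × (83 − 2) = 0.00016 × 81 = 0.0130 W/m².
HCFC-22: Δ = 273 − 0 = 273 ppt = 0.273 ppb; ΔF = 0.21 × 0.273 = 0.0573 W/m².
Total ΔF = 3.5521 + 0.5237 + 0.0130 + 0.0573 = 4.1461 W/m².
ΔT = λ ΔF = 1.15 × 4.15 = 4.7725 K.

ΔF = 4.15 W/m²; ΔT = 4.8 K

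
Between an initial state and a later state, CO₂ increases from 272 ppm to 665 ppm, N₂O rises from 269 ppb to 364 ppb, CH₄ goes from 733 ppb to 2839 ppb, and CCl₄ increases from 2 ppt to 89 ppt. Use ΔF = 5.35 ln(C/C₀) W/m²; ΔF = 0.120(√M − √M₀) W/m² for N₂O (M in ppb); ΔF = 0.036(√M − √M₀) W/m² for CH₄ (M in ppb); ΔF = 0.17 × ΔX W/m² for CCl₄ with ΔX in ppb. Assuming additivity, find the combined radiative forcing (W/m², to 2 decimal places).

ΔF = 6.06 W/m²

CO₂: 5.35 × ln(665/272) = 5.35 × ln(2.44485) = 5.35 × 0.89398 = 4.7828 W/m².
N₂O: 0.120 × (√364 − √269) = 0.120 × (19.0788 − 16.4012) = 0.120 × 2.6776 = 0.3213 W/m².
CH₄: 0.036 × (√2839 − √733) = 0.036 × (53.2823 − 27.0740) = 0.036 × 26.2083 = 0.9435 W/m².
CCl₄: Δ = 89 − 2 = 87 ppt = 0.087 ppb; ΔF = 0.17 × 0.087 = 0.0148 W/m².
Total ΔF = 4.7828 + 0.3213 + 0.9435 + 0.0148 = 6.0624 W/m².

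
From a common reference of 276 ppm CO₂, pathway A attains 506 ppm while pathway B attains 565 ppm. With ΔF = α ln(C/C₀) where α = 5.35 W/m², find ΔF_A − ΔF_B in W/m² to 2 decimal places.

ΔF_A − ΔF_B = -0.59 W/m²

ΔF_A = 5.35 ln(506/276) = 5.35 × 0.60614 = 3.2428 W/m².
ΔF_B = 5.35 ln(565/276) = 5.35 × 0.71642 = 3.8328 W/m².
Difference: 3.2428 − 3.8328 = -0.5900 W/m².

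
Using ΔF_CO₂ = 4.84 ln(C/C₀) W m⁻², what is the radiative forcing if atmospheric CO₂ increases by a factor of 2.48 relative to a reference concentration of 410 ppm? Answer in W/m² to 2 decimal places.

ΔF = 4.40 W/m²

Because the forcing depends only on the ratio C/C₀, the initial concentration does not enter.
ΔF = 4.84 × ln(2.48) = 4.84 × 0.90826 = 4.3960 W/m².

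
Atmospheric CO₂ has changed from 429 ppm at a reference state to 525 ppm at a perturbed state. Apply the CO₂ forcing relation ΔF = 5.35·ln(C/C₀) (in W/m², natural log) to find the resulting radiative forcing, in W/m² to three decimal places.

ΔF = 1.080 W/m²

CO₂ absorption bands are partially saturated, so forcing scales with the logarithm of the concentration ratio.
CO₂: 5.35 × ln(525/429) = 5.35 × ln(1.22378) = 5.35 × 0.20194 = 1.0804 W/m².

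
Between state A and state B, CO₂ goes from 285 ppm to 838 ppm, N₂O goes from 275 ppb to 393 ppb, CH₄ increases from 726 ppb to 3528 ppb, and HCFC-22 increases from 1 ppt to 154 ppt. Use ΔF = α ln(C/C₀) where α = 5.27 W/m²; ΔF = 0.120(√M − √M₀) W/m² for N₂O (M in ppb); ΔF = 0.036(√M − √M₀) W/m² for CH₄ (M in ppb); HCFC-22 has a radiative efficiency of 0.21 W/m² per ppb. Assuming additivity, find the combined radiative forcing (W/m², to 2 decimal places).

CO₂: 5.27 × ln(838/285) = 5.27 × ln(2.94035) = 5.27 × 1.07853 = 5.6839 W/m².
N₂O: 0.120 × (√393 − √275) = 0.120 × (19.8242 − 16.5831) = 0.120 × 3.2411 = 0.3889 W/m².
CH₄: 0.036 × (√3528 − √726) = 0.036 × (59.3970 − 26.9444) = 0.036 × 32.4526 = 1.1683 W/m².
HCFC-22: Δ = 154 − 1 = 153 ppt = 0.153 ppb; ΔF = 0.21 × 0.153 = 0.0321 W/m².
Total ΔF = 5.6839 + 0.3889 + 1.1683 + 0.0321 = 7.2732 W/m².

ΔF = 7.27 W/m²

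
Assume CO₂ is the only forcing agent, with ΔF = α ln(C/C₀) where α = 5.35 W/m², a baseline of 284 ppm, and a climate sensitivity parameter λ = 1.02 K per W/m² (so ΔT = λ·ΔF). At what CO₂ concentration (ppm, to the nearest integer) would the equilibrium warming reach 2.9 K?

Required forcing: ΔF = ΔT/λ = 2.9/1.02 = 2.8431 W/m².
Then ln(C/284) = ΔF/5.35 = 2.8431/5.35 = 0.53142.
So C = 284 × e^0.53142 = 284 × 1.70135 = 483.18 ppm.

C ≈ 483 ppm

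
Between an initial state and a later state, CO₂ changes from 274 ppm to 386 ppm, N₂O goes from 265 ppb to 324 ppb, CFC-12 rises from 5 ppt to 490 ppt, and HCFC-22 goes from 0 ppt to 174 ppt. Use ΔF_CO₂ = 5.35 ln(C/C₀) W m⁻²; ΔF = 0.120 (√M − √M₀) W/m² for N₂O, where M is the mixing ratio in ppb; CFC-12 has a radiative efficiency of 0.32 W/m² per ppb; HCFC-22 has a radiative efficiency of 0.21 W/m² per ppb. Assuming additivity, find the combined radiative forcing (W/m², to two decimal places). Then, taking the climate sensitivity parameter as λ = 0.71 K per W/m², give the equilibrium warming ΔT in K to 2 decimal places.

ΔF = 2.23 W/m²; ΔT = 1.58 K

CO₂: 5.35 × ln(386/274) = 5.35 × ln(1.40876) = 5.35 × 0.34271 = 1.8335 W/m².
N₂O: 0.120 × (√324 − √265) = 0.120 × (18.0000 − 16.2788) = 0.120 × 1.7212 = 0.2065 W/m².
CFC-12: Δ = 490 − 5 = 485 ppt = 0.485 ppb; ΔF = 0.32 × 0.485 = 0.1552 W/m².
HCFC-22: Δ = 174 − 0 = 174 ppt = 0.174 ppb; ΔF = 0.21 × 0.174 = 0.0365 W/m².
Total ΔF = 1.8335 + 0.2065 + 0.1552 + 0.0365 = 2.2317 W/m².
ΔT = λ ΔF = 0.71 × 2.23 = 1.5833 K.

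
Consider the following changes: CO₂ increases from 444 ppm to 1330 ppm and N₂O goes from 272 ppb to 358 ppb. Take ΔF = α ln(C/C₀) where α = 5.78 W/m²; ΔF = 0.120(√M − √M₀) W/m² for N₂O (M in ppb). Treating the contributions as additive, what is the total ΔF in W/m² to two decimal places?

CO₂: 5.78 × ln(1330/444) = 5.78 × ln(2.99550) = 5.78 × 1.09711 = 6.3413 W/m².
N₂O: 0.120 × (√358 − √272) = 0.120 × (18.9209 − 16.4924) = 0.120 × 2.4285 = 0.2914 W/m².
Total ΔF = 6.3413 + 0.2914 = 6.6327 W/m².

ΔF = 6.63 W/m²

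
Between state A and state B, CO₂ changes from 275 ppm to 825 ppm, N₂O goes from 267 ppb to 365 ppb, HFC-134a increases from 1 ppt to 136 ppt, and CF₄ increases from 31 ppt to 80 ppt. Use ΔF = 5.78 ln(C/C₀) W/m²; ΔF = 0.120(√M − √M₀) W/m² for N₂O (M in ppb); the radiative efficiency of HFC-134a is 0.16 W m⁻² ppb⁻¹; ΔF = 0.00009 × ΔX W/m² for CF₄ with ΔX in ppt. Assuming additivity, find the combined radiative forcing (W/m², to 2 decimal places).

ΔF = 6.71 W/m²

CO₂: 5.78 × ln(825/275) = 5.78 × ln(3.00000) = 5.78 × 1.09861 = 6.3500 W/m².
N₂O: 0.120 × (√365 − √267) = 0.120 × (19.1050 − 16.3401) = 0.120 × 2.7649 = 0.3318 W/m².
HFC-134a: Δ = 136 − 1 = 135 ppt = 0.135 ppb; ΔF = 0.16 × 0.135 = 0.0216 W/m².
CF₄: ΔF = 0.00009 × (80 − 31) = 0.00009 × 49 = 0.0044 W/m².
Total ΔF = 6.3500 + 0.3318 + 0.0216 + 0.0044 = 6.7078 W/m².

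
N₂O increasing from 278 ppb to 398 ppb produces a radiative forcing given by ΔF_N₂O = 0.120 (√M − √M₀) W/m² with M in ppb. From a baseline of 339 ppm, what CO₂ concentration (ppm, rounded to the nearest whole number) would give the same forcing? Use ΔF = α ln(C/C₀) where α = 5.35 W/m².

N₂O forcing: 0.120 × (√398 − √278) = 0.120 × (19.9499 − 16.6733) = 0.120 × 3.2766 = 0.39319 W/m².
Set 5.35 ln(C/339) = 0.39319: ln(C/339) = 0.39319/5.35 = 0.07349, so C = 339 × e^0.07349 = 339 × 1.07626 = 364.85 ppm.

C ≈ 365 ppm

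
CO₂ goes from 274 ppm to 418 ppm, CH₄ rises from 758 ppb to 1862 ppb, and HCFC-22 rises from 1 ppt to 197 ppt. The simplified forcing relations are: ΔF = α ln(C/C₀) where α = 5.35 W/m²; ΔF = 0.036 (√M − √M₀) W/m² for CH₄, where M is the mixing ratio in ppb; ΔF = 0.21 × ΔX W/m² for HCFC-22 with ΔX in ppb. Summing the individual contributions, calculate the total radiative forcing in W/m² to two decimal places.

ΔF = 2.86 W/m²

CO₂: 5.35 × ln(418/274) = 5.35 × ln(1.52555) = 5.35 × 0.42236 = 2.2596 W/m².
CH₄: 0.036 × (√1862 − √758) = 0.036 × (43.1509 − 27.5318) = 0.036 × 15.6191 = 0.5623 W/m².
HCFC-22: Δ = 197 − 1 = 196 ppt = 0.196 ppb; ΔF = 0.21 × 0.196 = 0.0412 W/m².
Total ΔF = 2.2596 + 0.5623 + 0.0412 = 2.8631 W/m².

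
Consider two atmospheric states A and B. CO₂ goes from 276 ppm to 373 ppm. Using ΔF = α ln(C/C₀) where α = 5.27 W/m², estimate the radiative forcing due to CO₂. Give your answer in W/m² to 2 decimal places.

CO₂: 5.27 × ln(373/276) = 5.27 × ln(1.35145) = 5.27 × 0.30118 = 1.5872 W/m².

ΔF = 1.59 W/m²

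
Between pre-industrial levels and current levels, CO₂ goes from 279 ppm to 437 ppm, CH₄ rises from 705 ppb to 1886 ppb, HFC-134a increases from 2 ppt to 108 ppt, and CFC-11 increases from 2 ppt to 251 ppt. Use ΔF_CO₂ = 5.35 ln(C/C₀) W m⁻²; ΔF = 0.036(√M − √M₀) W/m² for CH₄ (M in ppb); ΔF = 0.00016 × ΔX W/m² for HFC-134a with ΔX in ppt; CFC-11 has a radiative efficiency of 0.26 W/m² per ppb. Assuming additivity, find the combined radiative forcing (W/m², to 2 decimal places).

CO₂: 5.35 × ln(437/279) = 5.35 × ln(1.56631) = 5.35 × 0.44872 = 2.4007 W/m².
CH₄: 0.036 × (√1886 − √705) = 0.036 × (43.4281 − 26.5518) = 0.036 × 16.8763 = 0.6075 W/m².
HFC-134a: ΔF = 0.00016 × (108 − 2) = 0.00016 × 106 = 0.0170 W/m².
CFC-11: Δ = 251 − 2 = 249 ppt = 0.249 ppb; ΔF = 0.26 × 0.249 = 0.0647 W/m².
Total ΔF = 2.4007 + 0.6075 + 0.0170 + 0.0647 = 3.0899 W/m².

ΔF = 3.09 W/m²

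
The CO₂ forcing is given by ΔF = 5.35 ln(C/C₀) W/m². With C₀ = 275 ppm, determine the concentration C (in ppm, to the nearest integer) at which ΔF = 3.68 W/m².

Set 5.35 ln(C/275) = 3.68, so ln(C/275) = 3.68/5.35 = 0.68785.
Then C/275 = e^0.68785 = 1.98943, giving C = 275 × 1.98943 = 547.09 ppm.

C ≈ 547 ppm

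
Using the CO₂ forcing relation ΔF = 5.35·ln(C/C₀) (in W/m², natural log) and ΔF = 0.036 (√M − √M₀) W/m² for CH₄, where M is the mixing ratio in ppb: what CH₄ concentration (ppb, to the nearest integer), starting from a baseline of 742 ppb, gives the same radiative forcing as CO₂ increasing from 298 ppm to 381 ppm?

CO₂ forcing: 5.35 × ln(381/298) = 5.35 × 0.245706 = 1.31453 W/m².
Set 0.036(√M − √742) = 1.31453: √M = 1.31453/0.036 + √742 = 36.5147 + 27.2397 = 63.7544.
M = (63.7544)² = 4064.62 ppb.

M ≈ 4065 ppb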